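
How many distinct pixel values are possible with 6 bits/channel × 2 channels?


Total bits = 6 bits/channel × 2 channels = 12 bits
Distinct pixel values = 2^12
= 4,096 pixel values


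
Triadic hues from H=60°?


Triadic: equally spaced at 120° intervals
H1 = 60°
H2 = (60 + 120) mod 360 = 180°
H3 = (60 + 240) mod 360 = 300°
Triadic = 60°, 180°, 300°


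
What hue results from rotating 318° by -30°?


New hue = (H + rotation) mod 360
New hue = (318 -30) mod 360
= 288 mod 360
= 288°


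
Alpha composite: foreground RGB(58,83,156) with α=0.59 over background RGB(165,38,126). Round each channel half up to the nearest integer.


C = α×F + (1-α)×B, with 1-α = 0.41
R: 0.59×58 + 0.41×165 = 34.22 + 67.65 = 101.87 → 102
G: 0.59×83 + 0.41×38 = 48.97 + 15.58 = 64.55 → 65
B: 0.59×156 + 0.41×126 = 92.04 + 51.66 = 143.70 → 144
= RGB(102, 65, 144)


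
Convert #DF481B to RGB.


DF → 223 (R)
48 → 72 (G)
1B → 27 (B)
= RGB(223, 72, 27)


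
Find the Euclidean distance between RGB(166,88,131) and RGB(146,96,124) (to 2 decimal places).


d = √[(R₁-R₂)² + (G₁-G₂)² + (B₁-B₂)²]
d = √[(166-146)² + (88-96)² + (131-124)²]
d = √[400 + 64 + 49]
d = √513
d ≈ 22.65


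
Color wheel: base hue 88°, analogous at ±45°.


Base hue: 88°
Left analog: (88 - 45) mod 360 = 43°
Right analog: (88 + 45) mod 360 = 133°
Analogous hues = 43° and 133°


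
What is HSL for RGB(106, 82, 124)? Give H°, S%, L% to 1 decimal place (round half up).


Normalize: R'=106/255≈0.4157, G'=82/255≈0.3216, B'=124/255≈0.4863
Max=124/255, Min=82/255, Δ=Max-Min=42/255
L = (Max+Min)/2 = (124+82)/510 = 206/510 = 0.40392… → L = 40.4%
L ≤ 0.5 → S = Δ/(Max+Min) = 42/(124+82) = 42/206 = 0.20388… → S = 20.4%
(the 1/255 factors cancel in S and H, so raw channel differences can be used)
Max is B' → H = 60 × ((R-G)/Δ + 4) = 60 × ((106-82)/42 + 4)
  24/42 + 4 = 0.5714… + 4 = 4.5714…
  H = 60 × 4.5714… = 274.285…° → H = 274.3°
= HSL(274.3°, 20.4%, 40.4%)


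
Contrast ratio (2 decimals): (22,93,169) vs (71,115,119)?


Linearize each sRGB channel c=v/255: c/12.92 if c ≤ 0.04045 else ((c+0.055)/1.055)^2.4
L = 0.2126×R_lin + 0.7152×G_lin + 0.0722×B_lin
Color 1 (22,93,169):
  R=22: 22/255≈0.0863 > 0.04045 → ((0.0863+0.055)/1.055)^2.4 ≈ 0.00802
  G=93: 93/255≈0.3647 > 0.04045 → ((0.3647+0.055)/1.055)^2.4 ≈ 0.10946
  B=169: 169/255≈0.6627 > 0.04045 → ((0.6627+0.055)/1.055)^2.4 ≈ 0.39676
  L1 = 0.2126×0.00802 + 0.7152×0.10946 + 0.0722×0.39676 ≈ 0.10864
Color 2 (71,115,119):
  R=71: 71/255≈0.2784 > 0.04045 → ((0.2784+0.055)/1.055)^2.4 ≈ 0.06301
  G=115: 115/255≈0.4510 > 0.04045 → ((0.4510+0.055)/1.055)^2.4 ≈ 0.17144
  B=119: 119/255≈0.4667 > 0.04045 → ((0.4667+0.055)/1.055)^2.4 ≈ 0.18447
  L2 = 0.2126×0.06301 + 0.7152×0.17144 + 0.0722×0.18447 ≈ 0.14933
Lighter = 0.14933, Darker = 0.10864
Ratio = (L_lighter + 0.05) / (L_darker + 0.05)
Ratio = (0.14933 + 0.05) / (0.10864 + 0.05) = 0.19933 / 0.15864 ≈ 1.2565
Ratio ≈ 1.26:1


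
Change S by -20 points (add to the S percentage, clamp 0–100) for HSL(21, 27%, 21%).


Original S = 27%
Adjustment = -20 percentage points
New S = 27 + (-20) = 7
Clamp to [0, 100] → 7
= HSL(21°, 7%, 21%)


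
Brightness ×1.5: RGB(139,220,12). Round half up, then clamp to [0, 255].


Multiply each channel by 1.5, round half up, clamp to [0, 255]
R: 139×1.5 = 208.5 → round → 209
G: 220×1.5 = 330 → clamp → 255
B: 12×1.5 = 18
= RGB(209, 255, 18)


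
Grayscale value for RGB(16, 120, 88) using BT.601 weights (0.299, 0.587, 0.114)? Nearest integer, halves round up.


Gray = 0.299×R + 0.587×G + 0.114×B
Gray = 0.299×16 + 0.587×120 + 0.114×88
Gray = 4.784 + 70.440 + 10.032
Gray = 85.256 → round half up → 85
Gray = 85


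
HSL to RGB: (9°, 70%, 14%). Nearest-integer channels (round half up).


H=9°, S=0.70, L=0.14
C = (1-|2L-1|)×S = (1-|-0.72|)×0.70 = 0.196
H' = H/60 = 9/60 ≈ 0.1500; X = C×(1-|H' mod 2 - 1|) = 0.0294
m = L - C/2 = 0.14 - 0.098 = 0.042
Sector ⌊H'⌋ = 0 → (R',G',B') = (0.196, 0.0294, 0.0)
RGB = ((R'+m)×255, (G'+m)×255, (B'+m)×255) = (60.69, 18.207, 10.71)
Round half up → RGB(61, 18, 11)


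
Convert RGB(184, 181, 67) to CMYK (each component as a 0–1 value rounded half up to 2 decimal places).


R'=184/255≈0.7216, G'=181/255≈0.7098, B'=67/255≈0.2627
K = 1 - max(R',G',B') = 1 - 184/255 = 71/255 = 0.27843… → 0.28
(1-R'-K)/(1-K) simplifies to (max-R)/max with max = 184:
C = (184-184)/184 = 0/184 = 0 → 0.00
M = (184-181)/184 = 3/184 = 0.01630… → 0.02
Y = (184-67)/184 = 117/184 = 0.63586… → 0.64
= CMYK(0.00, 0.02, 0.64, 0.28)


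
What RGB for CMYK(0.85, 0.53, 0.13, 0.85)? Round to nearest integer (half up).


R = 255 × (1-C) × (1-K) = 255 × 0.15 × 0.15 = 5.7375 → 6
G = 255 × (1-M) × (1-K) = 255 × 0.47 × 0.15 = 17.9775 → 18
B = 255 × (1-Y) × (1-K) = 255 × 0.87 × 0.15 = 33.2775 → 33
= RGB(6, 18, 33)


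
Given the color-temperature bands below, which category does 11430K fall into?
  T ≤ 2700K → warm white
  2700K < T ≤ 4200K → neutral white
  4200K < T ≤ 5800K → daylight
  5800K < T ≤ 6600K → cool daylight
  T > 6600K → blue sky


Temperature: 11430K
11430K > 6600K → blue sky
Classification: blue sky


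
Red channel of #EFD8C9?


Color: #EFD8C9
R = EF = 239
G = D8 = 216
B = C9 = 201
Red = 239


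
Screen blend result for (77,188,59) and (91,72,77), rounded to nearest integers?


Screen: C = 255 - (255-A)×(255-B)/255, rounded to nearest integer
R: 255 - (255-77)×(255-91)/255 = 255 - 29192/255 ≈ 255 - 114.478 = 140.522 → 141
G: 255 - (255-188)×(255-72)/255 = 255 - 12261/255 ≈ 255 - 48.082 = 206.918 → 207
B: 255 - (255-59)×(255-77)/255 = 255 - 34888/255 ≈ 255 - 136.816 = 118.184 → 118
= RGB(141, 207, 118)


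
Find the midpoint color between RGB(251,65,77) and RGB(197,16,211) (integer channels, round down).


Midpoint: each channel = ⌊(C₁+C₂)/2⌋
R: ⌊(251+197)/2⌋ = 224
G: ⌊(65+16)/2⌋ = 40
B: ⌊(77+211)/2⌋ = 144
= RGB(224, 40, 144)


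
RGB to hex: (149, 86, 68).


R = 149 → 95 (hex)
G = 86 → 56 (hex)
B = 68 → 44 (hex)
Hex = #955644


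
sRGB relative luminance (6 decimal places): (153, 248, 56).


Linearize each channel (sRGB transfer function): c = v/255; c_lin = c/12.92 if c ≤ 0.04045, else ((c+0.055)/1.055)^2.4
  R: 153/255 ≈ 0.600000 > 0.04045 → ((0.600000+0.055)/1.055)^2.4 ≈ 0.318547
  G: 248/255 ≈ 0.972549 > 0.04045 → ((0.972549+0.055)/1.055)^2.4 ≈ 0.938686
  B: 56/255 ≈ 0.219608 > 0.04045 → ((0.219608+0.055)/1.055)^2.4 ≈ 0.039546
R_lin = 0.318547, G_lin = 0.938686, B_lin = 0.039546
L = 0.2126×R + 0.7152×G + 0.0722×B
L = 0.2126×0.318547 + 0.7152×0.938686 + 0.0722×0.039546
L ≈ 0.741926


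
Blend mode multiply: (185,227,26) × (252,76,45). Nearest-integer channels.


Multiply: C = A×B/255, rounded to nearest integer
R: 185×252/255 = 46620/255 ≈ 182.824 → 183
G: 227×76/255 = 17252/255 ≈ 67.655 → 68
B: 26×45/255 = 1170/255 ≈ 4.588 → 5
= RGB(183, 68, 5)


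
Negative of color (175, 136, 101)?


Invert: (255-R, 255-G, 255-B)
R: 255-175 = 80
G: 255-136 = 119
B: 255-101 = 154
= RGB(80, 119, 154)


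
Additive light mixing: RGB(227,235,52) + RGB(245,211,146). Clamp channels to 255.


Additive: each channel = min(255, C₁+C₂)
R: 227+245 = 472 → 255
G: 235+211 = 446 → 255
B: 52+146 = 198 → 198
= RGB(255, 255, 198)


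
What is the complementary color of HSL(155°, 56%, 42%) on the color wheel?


Complement = opposite side of color wheel = hue + 180°
H' = (155 + 180) mod 360 = 335°
S and L unchanged.
= HSL(335°, 56%, 42%)


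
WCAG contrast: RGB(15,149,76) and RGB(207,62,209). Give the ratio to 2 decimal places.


Linearize each sRGB channel c=v/255: c/12.92 if c ≤ 0.04045 else ((c+0.055)/1.055)^2.4
L = 0.2126×R_lin + 0.7152×G_lin + 0.0722×B_lin
Color 1 (15,149,76):
  R=15: 15/255≈0.0588 > 0.04045 → ((0.0588+0.055)/1.055)^2.4 ≈ 0.00478
  G=149: 149/255≈0.5843 > 0.04045 → ((0.5843+0.055)/1.055)^2.4 ≈ 0.30054
  B=76: 76/255≈0.2980 > 0.04045 → ((0.2980+0.055)/1.055)^2.4 ≈ 0.07227
  L1 = 0.2126×0.00478 + 0.7152×0.30054 + 0.0722×0.07227 ≈ 0.22118
Color 2 (207,62,209):
  R=207: 207/255≈0.8118 > 0.04045 → ((0.8118+0.055)/1.055)^2.4 ≈ 0.62396
  G=62: 62/255≈0.2431 > 0.04045 → ((0.2431+0.055)/1.055)^2.4 ≈ 0.04817
  B=209: 209/255≈0.8196 > 0.04045 → ((0.8196+0.055)/1.055)^2.4 ≈ 0.63760
  L2 = 0.2126×0.62396 + 0.7152×0.04817 + 0.0722×0.63760 ≈ 0.21314
Lighter = 0.22118, Darker = 0.21314
Ratio = (L_lighter + 0.05) / (L_darker + 0.05)
Ratio = (0.22118 + 0.05) / (0.21314 + 0.05) = 0.27118 / 0.26314 ≈ 1.0306
Ratio ≈ 1.03:1


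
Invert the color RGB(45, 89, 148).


Invert: (255-R, 255-G, 255-B)
R: 255-45 = 210
G: 255-89 = 166
B: 255-148 = 107
= RGB(210, 166, 107)


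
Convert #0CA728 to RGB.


0C → 12 (R)
A7 → 167 (G)
28 → 40 (B)
= RGB(12, 167, 40)


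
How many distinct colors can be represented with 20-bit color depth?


Colors = 2^bits = 2^20
= 1,048,576 colors


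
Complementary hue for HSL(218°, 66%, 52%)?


Complement = opposite side of color wheel = hue + 180°
H' = (218 + 180) mod 360 = 38°
S and L unchanged.
= HSL(38°, 66%, 52%)


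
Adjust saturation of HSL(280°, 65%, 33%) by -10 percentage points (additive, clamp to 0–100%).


Original S = 65%
Adjustment = -10 percentage points
New S = 65 + (-10) = 55
Clamp to [0, 100] → 55
= HSL(280°, 55%, 33%)


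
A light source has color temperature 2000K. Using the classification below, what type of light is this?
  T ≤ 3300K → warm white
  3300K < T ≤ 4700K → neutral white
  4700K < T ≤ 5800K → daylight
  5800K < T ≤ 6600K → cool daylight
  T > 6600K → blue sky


Temperature: 2000K
2000K ≤ 3300K → warm white
Classification: warm white


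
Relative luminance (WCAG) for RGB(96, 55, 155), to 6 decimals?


Linearize each channel (sRGB transfer function): c = v/255; c_lin = c/12.92 if c ≤ 0.04045, else ((c+0.055)/1.055)^2.4
  R: 96/255 ≈ 0.376471 > 0.04045 → ((0.376471+0.055)/1.055)^2.4 ≈ 0.116971
  G: 55/255 ≈ 0.215686 > 0.04045 → ((0.215686+0.055)/1.055)^2.4 ≈ 0.038204
  B: 155/255 ≈ 0.607843 > 0.04045 → ((0.607843+0.055)/1.055)^2.4 ≈ 0.327778
R_lin = 0.116971, G_lin = 0.038204, B_lin = 0.327778
L = 0.2126×R + 0.7152×G + 0.0722×B
L = 0.2126×0.116971 + 0.7152×0.038204 + 0.0722×0.327778
L ≈ 0.075857


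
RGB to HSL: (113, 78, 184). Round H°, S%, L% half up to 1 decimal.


Normalize: R'=113/255≈0.4431, G'=78/255≈0.3059, B'=184/255≈0.7216
Max=184/255, Min=78/255, Δ=Max-Min=106/255
L = (Max+Min)/2 = (184+78)/510 = 262/510 = 0.51372… → L = 51.4%
L > 0.5 → S = Δ/(2-Max-Min) = 106/(510-184-78) = 106/248 = 0.42741… → S = 42.7%
(the 1/255 factors cancel in S and H, so raw channel differences can be used)
Max is B' → H = 60 × ((R-G)/Δ + 4) = 60 × ((113-78)/106 + 4)
  35/106 + 4 = 0.3301… + 4 = 4.3301…
  H = 60 × 4.3301… = 259.811…° → H = 259.8°
= HSL(259.8°, 42.7%, 51.4%)


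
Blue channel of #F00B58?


Color: #F00B58
R = F0 = 240
G = 0B = 11
B = 58 = 88
Blue = 88


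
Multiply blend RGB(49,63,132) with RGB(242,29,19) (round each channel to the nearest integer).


Multiply: C = A×B/255, rounded to nearest integer
R: 49×242/255 = 11858/255 ≈ 46.502 → 47
G: 63×29/255 = 1827/255 ≈ 7.165 → 7
B: 132×19/255 = 2508/255 ≈ 9.835 → 10
= RGB(47, 7, 10)


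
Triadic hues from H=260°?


Triadic: equally spaced at 120° intervals
H1 = 260°
H2 = (260 + 120) mod 360 = 20°
H3 = (260 + 240) mod 360 = 140°
Triadic = 260°, 20°, 140°


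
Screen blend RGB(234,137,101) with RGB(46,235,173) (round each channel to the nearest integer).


Screen: C = 255 - (255-A)×(255-B)/255, rounded to nearest integer
R: 255 - (255-234)×(255-46)/255 = 255 - 4389/255 ≈ 255 - 17.212 = 237.788 → 238
G: 255 - (255-137)×(255-235)/255 = 255 - 2360/255 ≈ 255 - 9.255 = 245.745 → 246
B: 255 - (255-101)×(255-173)/255 = 255 - 12628/255 ≈ 255 - 49.522 = 205.478 → 205
= RGB(238, 246, 205)


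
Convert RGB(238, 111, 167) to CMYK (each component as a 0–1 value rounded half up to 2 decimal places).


R'=238/255≈0.9333, G'=111/255≈0.4353, B'=167/255≈0.6549
K = 1 - max(R',G',B') = 1 - 238/255 = 17/255 = 0.06666… → 0.07
(1-R'-K)/(1-K) simplifies to (max-R)/max with max = 238:
C = (238-238)/238 = 0/238 = 0 → 0.00
M = (238-111)/238 = 127/238 = 0.53361… → 0.53
Y = (238-167)/238 = 71/238 = 0.29831… → 0.30
= CMYK(0.00, 0.53, 0.30, 0.07)


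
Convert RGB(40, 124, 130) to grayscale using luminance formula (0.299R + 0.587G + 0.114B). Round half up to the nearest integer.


Gray = 0.299×R + 0.587×G + 0.114×B
Gray = 0.299×40 + 0.587×124 + 0.114×130
Gray = 11.960 + 72.788 + 14.820
Gray = 99.568 → round half up → 100
Gray = 100


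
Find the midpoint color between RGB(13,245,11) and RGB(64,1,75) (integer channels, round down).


Midpoint: each channel = ⌊(C₁+C₂)/2⌋
R: ⌊(13+64)/2⌋ = 38
G: ⌊(245+1)/2⌋ = 123
B: ⌊(11+75)/2⌋ = 43
= RGB(38, 123, 43)


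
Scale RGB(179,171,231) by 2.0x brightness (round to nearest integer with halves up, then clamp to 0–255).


Multiply each channel by 2.0, round half up, clamp to [0, 255]
R: 179×2.0 = 358 → clamp → 255
G: 171×2.0 = 342 → clamp → 255
B: 231×2.0 = 462 → clamp → 255
= RGB(255, 255, 255)


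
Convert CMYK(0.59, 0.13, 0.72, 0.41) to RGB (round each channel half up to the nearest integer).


R = 255 × (1-C) × (1-K) = 255 × 0.41 × 0.59 = 61.6845 → 62
G = 255 × (1-M) × (1-K) = 255 × 0.87 × 0.59 = 130.8915 → 131
B = 255 × (1-Y) × (1-K) = 255 × 0.28 × 0.59 = 42.126 → 42
= RGB(62, 131, 42)


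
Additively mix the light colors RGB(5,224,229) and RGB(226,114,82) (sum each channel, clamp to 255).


Additive: each channel = min(255, C₁+C₂)
R: 5+226 = 231 → 231
G: 224+114 = 338 → 255
B: 229+82 = 311 → 255
= RGB(231, 255, 255)


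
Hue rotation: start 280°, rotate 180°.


New hue = (H + rotation) mod 360
New hue = (280 + 180) mod 360
= 460 mod 360
= 100°


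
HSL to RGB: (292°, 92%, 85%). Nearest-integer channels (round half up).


H=292°, S=0.92, L=0.85
C = (1-|2L-1|)×S = (1-|0.70|)×0.92 = 0.276
H' = H/60 = 292/60 ≈ 4.8667; X = C×(1-|H' mod 2 - 1|) = 0.2392
m = L - C/2 = 0.85 - 0.138 = 0.712
Sector ⌊H'⌋ = 4 → (R',G',B') = (0.2392, 0.0, 0.276)
RGB = ((R'+m)×255, (G'+m)×255, (B'+m)×255) = (242.556, 181.56, 251.94)
Round half up → RGB(243, 182, 252)


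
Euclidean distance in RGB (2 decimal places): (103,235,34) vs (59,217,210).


d = √[(R₁-R₂)² + (G₁-G₂)² + (B₁-B₂)²]
d = √[(103-59)² + (235-217)² + (34-210)²]
d = √[1936 + 324 + 30976]
d = √33236
d ≈ 182.31


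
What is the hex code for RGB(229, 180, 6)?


R = 229 → E5 (hex)
G = 180 → B4 (hex)
B = 6 → 06 (hex)
Hex = #E5B406


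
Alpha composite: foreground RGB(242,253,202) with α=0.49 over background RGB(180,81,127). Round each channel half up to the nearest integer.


C = α×F + (1-α)×B, with 1-α = 0.51
R: 0.49×242 + 0.51×180 = 118.58 + 91.80 = 210.38 → 210
G: 0.49×253 + 0.51×81 = 123.97 + 41.31 = 165.28 → 165
B: 0.49×202 + 0.51×127 = 98.98 + 64.77 = 163.75 → 164
= RGB(210, 165, 164)


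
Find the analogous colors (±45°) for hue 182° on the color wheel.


Base hue: 182°
Left analog: (182 - 45) mod 360 = 137°
Right analog: (182 + 45) mod 360 = 227°
Analogous hues = 137° and 227°


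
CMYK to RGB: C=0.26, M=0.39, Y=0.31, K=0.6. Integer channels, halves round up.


R = 255 × (1-C) × (1-K) = 255 × 0.74 × 0.40 = 75.48 → 75
G = 255 × (1-M) × (1-K) = 255 × 0.61 × 0.40 = 62.22 → 62
B = 255 × (1-Y) × (1-K) = 255 × 0.69 × 0.40 = 70.38 → 70
= RGB(75, 62, 70)


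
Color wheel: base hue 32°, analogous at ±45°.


Base hue: 32°
Left analog: (32 - 45) mod 360 = 347°
Right analog: (32 + 45) mod 360 = 77°
Analogous hues = 347° and 77°


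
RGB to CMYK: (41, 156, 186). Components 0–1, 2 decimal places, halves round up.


R'=41/255≈0.1608, G'=156/255≈0.6118, B'=186/255≈0.7294
K = 1 - max(R',G',B') = 1 - 186/255 = 69/255 = 0.27058… → 0.27
(1-R'-K)/(1-K) simplifies to (max-R)/max with max = 186:
C = (186-41)/186 = 145/186 = 0.77956… → 0.78
M = (186-156)/186 = 30/186 = 0.16129… → 0.16
Y = (186-186)/186 = 0/186 = 0 → 0.00
= CMYK(0.78, 0.16, 0.00, 0.27)


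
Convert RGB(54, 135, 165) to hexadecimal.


R = 54 → 36 (hex)
G = 135 → 87 (hex)
B = 165 → A5 (hex)
Hex = #3687A5


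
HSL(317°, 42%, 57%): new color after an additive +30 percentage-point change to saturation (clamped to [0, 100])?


Original S = 42%
Adjustment = +30 percentage points
New S = 42 + (30) = 72
Clamp to [0, 100] → 72
= HSL(317°, 72%, 57%)


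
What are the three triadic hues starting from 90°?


Triadic: equally spaced at 120° intervals
H1 = 90°
H2 = (90 + 120) mod 360 = 210°
H3 = (90 + 240) mod 360 = 330°
Triadic = 90°, 210°, 330°


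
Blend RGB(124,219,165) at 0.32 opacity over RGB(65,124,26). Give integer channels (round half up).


C = α×F + (1-α)×B, with 1-α = 0.68
R: 0.32×124 + 0.68×65 = 39.68 + 44.20 = 83.88 → 84
G: 0.32×219 + 0.68×124 = 70.08 + 84.32 = 154.40 → 154
B: 0.32×165 + 0.68×26 = 52.80 + 17.68 = 70.48 → 70
= RGB(84, 154, 70)


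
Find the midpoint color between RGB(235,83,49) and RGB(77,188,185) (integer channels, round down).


Midpoint: each channel = ⌊(C₁+C₂)/2⌋
R: ⌊(235+77)/2⌋ = 156
G: ⌊(83+188)/2⌋ = 135
B: ⌊(49+185)/2⌋ = 117
= RGB(156, 135, 117)


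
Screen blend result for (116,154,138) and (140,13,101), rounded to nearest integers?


Screen: C = 255 - (255-A)×(255-B)/255, rounded to nearest integer
R: 255 - (255-116)×(255-140)/255 = 255 - 15985/255 ≈ 255 - 62.686 = 192.314 → 192
G: 255 - (255-154)×(255-13)/255 = 255 - 24442/255 ≈ 255 - 95.851 = 159.149 → 159
B: 255 - (255-138)×(255-101)/255 = 255 - 18018/255 ≈ 255 - 70.659 = 184.341 → 184
= RGB(192, 159, 184)


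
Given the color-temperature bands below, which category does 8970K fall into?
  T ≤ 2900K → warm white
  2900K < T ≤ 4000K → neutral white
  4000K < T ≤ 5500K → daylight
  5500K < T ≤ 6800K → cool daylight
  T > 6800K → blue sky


Temperature: 8970K
8970K > 6800K → blue sky
Classification: blue sky


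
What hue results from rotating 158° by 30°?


New hue = (H + rotation) mod 360
New hue = (158 + 30) mod 360
= 188 mod 360
= 188°


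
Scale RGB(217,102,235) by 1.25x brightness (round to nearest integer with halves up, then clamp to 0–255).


Multiply each channel by 1.25, round half up, clamp to [0, 255]
R: 217×1.25 = 271.25 → round → 271 → clamp → 255
G: 102×1.25 = 127.5 → round → 128
B: 235×1.25 = 293.75 → round → 294 → clamp → 255
= RGB(255, 128, 255)


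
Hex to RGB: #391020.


39 → 57 (R)
10 → 16 (G)
20 → 32 (B)
= RGB(57, 16, 32)


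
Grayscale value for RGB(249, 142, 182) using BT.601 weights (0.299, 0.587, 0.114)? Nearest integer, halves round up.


Gray = 0.299×R + 0.587×G + 0.114×B
Gray = 0.299×249 + 0.587×142 + 0.114×182
Gray = 74.451 + 83.354 + 20.748
Gray = 178.553 → round half up → 179
Gray = 179


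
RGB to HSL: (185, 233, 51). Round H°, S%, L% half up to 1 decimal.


Normalize: R'=185/255≈0.7255, G'=233/255≈0.9137, B'=51/255≈0.2000
Max=233/255, Min=51/255, Δ=Max-Min=182/255
L = (Max+Min)/2 = (233+51)/510 = 284/510 = 0.55686… → L = 55.7%
L > 0.5 → S = Δ/(2-Max-Min) = 182/(510-233-51) = 182/226 = 0.80530… → S = 80.5%
(the 1/255 factors cancel in S and H, so raw channel differences can be used)
Max is G' → H = 60 × ((B-R)/Δ + 2) = 60 × ((51-185)/182 + 2)
  -134/182 + 2 = -0.7362… + 2 = 1.2637…
  H = 60 × 1.2637… = 75.824…° → H = 75.8°
= HSL(75.8°, 80.5%, 55.7%)


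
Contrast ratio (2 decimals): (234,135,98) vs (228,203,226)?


Linearize each sRGB channel c=v/255: c/12.92 if c ≤ 0.04045 else ((c+0.055)/1.055)^2.4
L = 0.2126×R_lin + 0.7152×G_lin + 0.0722×B_lin
Color 1 (234,135,98):
  R=234: 234/255≈0.9176 > 0.04045 → ((0.9176+0.055)/1.055)^2.4 ≈ 0.82279
  G=135: 135/255≈0.5294 > 0.04045 → ((0.5294+0.055)/1.055)^2.4 ≈ 0.24228
  B=98: 98/255≈0.3843 > 0.04045 → ((0.3843+0.055)/1.055)^2.4 ≈ 0.12214
  L1 = 0.2126×0.82279 + 0.7152×0.24228 + 0.0722×0.12214 ≈ 0.35702
Color 2 (228,203,226):
  R=228: 228/255≈0.8941 > 0.04045 → ((0.8941+0.055)/1.055)^2.4 ≈ 0.77582
  G=203: 203/255≈0.7961 > 0.04045 → ((0.7961+0.055)/1.055)^2.4 ≈ 0.59720
  B=226: 226/255≈0.8863 > 0.04045 → ((0.8863+0.055)/1.055)^2.4 ≈ 0.76052
  L2 = 0.2126×0.77582 + 0.7152×0.59720 + 0.0722×0.76052 ≈ 0.64697
Lighter = 0.64697, Darker = 0.35702
Ratio = (L_lighter + 0.05) / (L_darker + 0.05)
Ratio = (0.64697 + 0.05) / (0.35702 + 0.05) = 0.69697 / 0.40702 ≈ 1.7124
Ratio ≈ 1.71:1


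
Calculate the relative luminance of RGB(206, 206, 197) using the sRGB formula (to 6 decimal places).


Linearize each channel (sRGB transfer function): c = v/255; c_lin = c/12.92 if c ≤ 0.04045, else ((c+0.055)/1.055)^2.4
  R: 206/255 ≈ 0.807843 > 0.04045 → ((0.807843+0.055)/1.055)^2.4 ≈ 0.617207
  G: 206/255 ≈ 0.807843 > 0.04045 → ((0.807843+0.055)/1.055)^2.4 ≈ 0.617207
  B: 197/255 ≈ 0.772549 > 0.04045 → ((0.772549+0.055)/1.055)^2.4 ≈ 0.558340
R_lin = 0.617207, G_lin = 0.617207, B_lin = 0.558340
L = 0.2126×R + 0.7152×G + 0.0722×B
L = 0.2126×0.617207 + 0.7152×0.617207 + 0.0722×0.558340
L ≈ 0.612956


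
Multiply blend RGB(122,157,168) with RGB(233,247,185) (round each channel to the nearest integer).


Multiply: C = A×B/255, rounded to nearest integer
R: 122×233/255 = 28426/255 ≈ 111.475 → 111
G: 157×247/255 = 38779/255 ≈ 152.075 → 152
B: 168×185/255 = 31080/255 ≈ 121.882 → 122
= RGB(111, 152, 122)


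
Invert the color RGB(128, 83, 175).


Invert: (255-R, 255-G, 255-B)
R: 255-128 = 127
G: 255-83 = 172
B: 255-175 = 80
= RGB(127, 172, 80)


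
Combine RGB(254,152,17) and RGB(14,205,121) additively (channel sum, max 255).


Additive: each channel = min(255, C₁+C₂)
R: 254+14 = 268 → 255
G: 152+205 = 357 → 255
B: 17+121 = 138 → 138
= RGB(255, 255, 138)


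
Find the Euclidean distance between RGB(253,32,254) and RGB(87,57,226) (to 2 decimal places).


d = √[(R₁-R₂)² + (G₁-G₂)² + (B₁-B₂)²]
d = √[(253-87)² + (32-57)² + (254-226)²]
d = √[27556 + 625 + 784]
d = √28965
d ≈ 170.19


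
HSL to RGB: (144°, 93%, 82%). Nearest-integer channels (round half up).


H=144°, S=0.93, L=0.82
C = (1-|2L-1|)×S = (1-|0.64|)×0.93 = 0.3348
H' = H/60 = 144/60 ≈ 2.4000; X = C×(1-|H' mod 2 - 1|) = 0.13392
m = L - C/2 = 0.82 - 0.1674 = 0.6526
Sector ⌊H'⌋ = 2 → (R',G',B') = (0.0, 0.3348, 0.13392)
RGB = ((R'+m)×255, (G'+m)×255, (B'+m)×255) = (166.413, 251.787, 200.5626)
Round half up → RGB(166, 252, 201)


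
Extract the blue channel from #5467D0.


Color: #5467D0
R = 54 = 84
G = 67 = 103
B = D0 = 208
Blue = 208


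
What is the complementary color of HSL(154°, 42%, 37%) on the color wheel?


Complement = opposite side of color wheel = hue + 180°
H' = (154 + 180) mod 360 = 334°
S and L unchanged.
= HSL(334°, 42%, 37%)


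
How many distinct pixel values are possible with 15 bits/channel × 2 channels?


Total bits = 15 bits/channel × 2 channels = 30 bits
Distinct pixel values = 2^30
= 1,073,741,824 pixel values


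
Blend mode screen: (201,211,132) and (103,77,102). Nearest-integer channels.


Screen: C = 255 - (255-A)×(255-B)/255, rounded to nearest integer
R: 255 - (255-201)×(255-103)/255 = 255 - 8208/255 ≈ 255 - 32.188 = 222.812 → 223
G: 255 - (255-211)×(255-77)/255 = 255 - 7832/255 ≈ 255 - 30.714 = 224.286 → 224
B: 255 - (255-132)×(255-102)/255 = 255 - 18819/255 ≈ 255 - 73.800 = 181.200 → 181
= RGB(223, 224, 181)


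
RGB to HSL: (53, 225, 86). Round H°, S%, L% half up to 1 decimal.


Normalize: R'=53/255≈0.2078, G'=225/255≈0.8824, B'=86/255≈0.3373
Max=225/255, Min=53/255, Δ=Max-Min=172/255
L = (Max+Min)/2 = (225+53)/510 = 278/510 = 0.54509… → L = 54.5%
L > 0.5 → S = Δ/(2-Max-Min) = 172/(510-225-53) = 172/232 = 0.74137… → S = 74.1%
(the 1/255 factors cancel in S and H, so raw channel differences can be used)
Max is G' → H = 60 × ((B-R)/Δ + 2) = 60 × ((86-53)/172 + 2)
  33/172 + 2 = 0.1918… + 2 = 2.1918…
  H = 60 × 2.1918… = 131.511…° → H = 131.5°
= HSL(131.5°, 74.1%, 54.5%)


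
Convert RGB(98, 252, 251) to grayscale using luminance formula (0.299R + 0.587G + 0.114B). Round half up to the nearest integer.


Gray = 0.299×R + 0.587×G + 0.114×B
Gray = 0.299×98 + 0.587×252 + 0.114×251
Gray = 29.302 + 147.924 + 28.614
Gray = 205.840 → round half up → 206
Gray = 206


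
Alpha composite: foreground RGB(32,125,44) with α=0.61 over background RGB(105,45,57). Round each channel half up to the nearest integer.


C = α×F + (1-α)×B, with 1-α = 0.39
R: 0.61×32 + 0.39×105 = 19.52 + 40.95 = 60.47 → 60
G: 0.61×125 + 0.39×45 = 76.25 + 17.55 = 93.80 → 94
B: 0.61×44 + 0.39×57 = 26.84 + 22.23 = 49.07 → 49
= RGB(60, 94, 49)


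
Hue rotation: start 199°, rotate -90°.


New hue = (H + rotation) mod 360
New hue = (199 -90) mod 360
= 109 mod 360
= 109°


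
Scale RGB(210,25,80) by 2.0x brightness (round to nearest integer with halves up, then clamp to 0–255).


Multiply each channel by 2.0, round half up, clamp to [0, 255]
R: 210×2.0 = 420 → clamp → 255
G: 25×2.0 = 50
B: 80×2.0 = 160
= RGB(255, 50, 160)


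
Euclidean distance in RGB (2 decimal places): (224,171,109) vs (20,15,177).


d = √[(R₁-R₂)² + (G₁-G₂)² + (B₁-B₂)²]
d = √[(224-20)² + (171-15)² + (109-177)²]
d = √[41616 + 24336 + 4624]
d = √70576
d ≈ 265.66


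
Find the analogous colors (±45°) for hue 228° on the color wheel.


Base hue: 228°
Left analog: (228 - 45) mod 360 = 183°
Right analog: (228 + 45) mod 360 = 273°
Analogous hues = 183° and 273°


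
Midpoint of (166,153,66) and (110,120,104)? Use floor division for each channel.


Midpoint: each channel = ⌊(C₁+C₂)/2⌋
R: ⌊(166+110)/2⌋ = 138
G: ⌊(153+120)/2⌋ = 136
B: ⌊(66+104)/2⌋ = 85
= RGB(138, 136, 85)


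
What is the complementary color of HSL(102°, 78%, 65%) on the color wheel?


Complement = opposite side of color wheel = hue + 180°
H' = (102 + 180) mod 360 = 282°
S and L unchanged.
= HSL(282°, 78%, 65%)


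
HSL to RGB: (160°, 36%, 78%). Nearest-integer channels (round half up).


H=160°, S=0.36, L=0.78
C = (1-|2L-1|)×S = (1-|0.56|)×0.36 = 0.1584
H' = H/60 = 160/60 ≈ 2.6667; X = C×(1-|H' mod 2 - 1|) = 0.1056
m = L - C/2 = 0.78 - 0.0792 = 0.7008
Sector ⌊H'⌋ = 2 → (R',G',B') = (0.0, 0.1584, 0.1056)
RGB = ((R'+m)×255, (G'+m)×255, (B'+m)×255) = (178.704, 219.096, 205.632)
Round half up → RGB(179, 219, 206)


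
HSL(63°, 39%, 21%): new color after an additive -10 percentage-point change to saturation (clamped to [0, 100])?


Original S = 39%
Adjustment = -10 percentage points
New S = 39 + (-10) = 29
Clamp to [0, 100] → 29
= HSL(63°, 29%, 21%)


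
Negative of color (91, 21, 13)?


Invert: (255-R, 255-G, 255-B)
R: 255-91 = 164
G: 255-21 = 234
B: 255-13 = 242
= RGB(164, 234, 242)


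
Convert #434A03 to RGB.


43 → 67 (R)
4A → 74 (G)
03 → 3 (B)
= RGB(67, 74, 3)


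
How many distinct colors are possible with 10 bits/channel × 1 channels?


Total bits = 10 bits/channel × 1 channels = 10 bits
Distinct colors = 2^10
= 1,024 colors


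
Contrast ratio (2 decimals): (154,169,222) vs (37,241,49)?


Linearize each sRGB channel c=v/255: c/12.92 if c ≤ 0.04045 else ((c+0.055)/1.055)^2.4
L = 0.2126×R_lin + 0.7152×G_lin + 0.0722×B_lin
Color 1 (154,169,222):
  R=154: 154/255≈0.6039 > 0.04045 → ((0.6039+0.055)/1.055)^2.4 ≈ 0.32314
  G=169: 169/255≈0.6627 > 0.04045 → ((0.6627+0.055)/1.055)^2.4 ≈ 0.39676
  B=222: 222/255≈0.8706 > 0.04045 → ((0.8706+0.055)/1.055)^2.4 ≈ 0.73046
  L1 = 0.2126×0.32314 + 0.7152×0.39676 + 0.0722×0.73046 ≈ 0.40520
Color 2 (37,241,49):
  R=37: 37/255≈0.1451 > 0.04045 → ((0.1451+0.055)/1.055)^2.4 ≈ 0.01850
  G=241: 241/255≈0.9451 > 0.04045 → ((0.9451+0.055)/1.055)^2.4 ≈ 0.87962
  B=49: 49/255≈0.1922 > 0.04045 → ((0.1922+0.055)/1.055)^2.4 ≈ 0.03071
  L2 = 0.2126×0.01850 + 0.7152×0.87962 + 0.0722×0.03071 ≈ 0.63526
Lighter = 0.63526, Darker = 0.40520
Ratio = (L_lighter + 0.05) / (L_darker + 0.05)
Ratio = (0.63526 + 0.05) / (0.40520 + 0.05) = 0.68526 / 0.45520 ≈ 1.5054
Ratio ≈ 1.51:1


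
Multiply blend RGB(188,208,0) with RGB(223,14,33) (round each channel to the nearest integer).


Multiply: C = A×B/255, rounded to nearest integer
R: 188×223/255 = 41924/255 ≈ 164.408 → 164
G: 208×14/255 = 2912/255 ≈ 11.420 → 11
B: 0×33/255 = 0/255 ≈ 0.000 → 0
= RGB(164, 11, 0)


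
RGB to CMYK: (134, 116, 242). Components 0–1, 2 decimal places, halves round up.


R'=134/255≈0.5255, G'=116/255≈0.4549, B'=242/255≈0.9490
K = 1 - max(R',G',B') = 1 - 242/255 = 13/255 = 0.05098… → 0.05
(1-R'-K)/(1-K) simplifies to (max-R)/max with max = 242:
C = (242-134)/242 = 108/242 = 0.44628… → 0.45
M = (242-116)/242 = 126/242 = 0.52066… → 0.52
Y = (242-242)/242 = 0/242 = 0 → 0.00
= CMYK(0.45, 0.52, 0.00, 0.05)


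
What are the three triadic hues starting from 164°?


Triadic: equally spaced at 120° intervals
H1 = 164°
H2 = (164 + 120) mod 360 = 284°
H3 = (164 + 240) mod 360 = 44°
Triadic = 164°, 284°, 44°


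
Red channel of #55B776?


Color: #55B776
R = 55 = 85
G = B7 = 183
B = 76 = 118
Red = 85


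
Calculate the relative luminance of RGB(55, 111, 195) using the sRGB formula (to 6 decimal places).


Linearize each channel (sRGB transfer function): c = v/255; c_lin = c/12.92 if c ≤ 0.04045, else ((c+0.055)/1.055)^2.4
  R: 55/255 ≈ 0.215686 > 0.04045 → ((0.215686+0.055)/1.055)^2.4 ≈ 0.038204
  G: 111/255 ≈ 0.435294 > 0.04045 → ((0.435294+0.055)/1.055)^2.4 ≈ 0.158961
  B: 195/255 ≈ 0.764706 > 0.04045 → ((0.764706+0.055)/1.055)^2.4 ≈ 0.545724
R_lin = 0.038204, G_lin = 0.158961, B_lin = 0.545724
L = 0.2126×R + 0.7152×G + 0.0722×B
L = 0.2126×0.038204 + 0.7152×0.158961 + 0.0722×0.545724
L ≈ 0.161212


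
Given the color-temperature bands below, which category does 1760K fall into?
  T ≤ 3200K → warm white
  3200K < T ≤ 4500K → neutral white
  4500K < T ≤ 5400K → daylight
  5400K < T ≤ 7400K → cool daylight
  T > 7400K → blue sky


Temperature: 1760K
1760K ≤ 3200K → warm white
Classification: warm white


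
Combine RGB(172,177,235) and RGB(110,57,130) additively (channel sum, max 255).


Additive: each channel = min(255, C₁+C₂)
R: 172+110 = 282 → 255
G: 177+57 = 234 → 234
B: 235+130 = 365 → 255
= RGB(255, 234, 255)


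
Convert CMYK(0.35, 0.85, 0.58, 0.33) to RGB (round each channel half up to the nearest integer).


R = 255 × (1-C) × (1-K) = 255 × 0.65 × 0.67 = 111.0525 → 111
G = 255 × (1-M) × (1-K) = 255 × 0.15 × 0.67 = 25.6275 → 26
B = 255 × (1-Y) × (1-K) = 255 × 0.42 × 0.67 = 71.757 → 72
= RGB(111, 26, 72)


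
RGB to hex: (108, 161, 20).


R = 108 → 6C (hex)
G = 161 → A1 (hex)
B = 20 → 14 (hex)
Hex = #6CA114


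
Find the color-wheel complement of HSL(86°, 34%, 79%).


Complement = opposite side of color wheel = hue + 180°
H' = (86 + 180) mod 360 = 266°
S and L unchanged.
= HSL(266°, 34%, 79%)


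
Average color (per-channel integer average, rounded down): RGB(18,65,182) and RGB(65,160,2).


Midpoint: each channel = ⌊(C₁+C₂)/2⌋
R: ⌊(18+65)/2⌋ = 41
G: ⌊(65+160)/2⌋ = 112
B: ⌊(182+2)/2⌋ = 92
= RGB(41, 112, 92)


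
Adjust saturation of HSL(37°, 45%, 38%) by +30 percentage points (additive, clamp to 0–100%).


Original S = 45%
Adjustment = +30 percentage points
New S = 45 + (30) = 75
Clamp to [0, 100] → 75
= HSL(37°, 75%, 38%)


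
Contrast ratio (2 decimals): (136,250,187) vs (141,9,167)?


Linearize each sRGB channel c=v/255: c/12.92 if c ≤ 0.04045 else ((c+0.055)/1.055)^2.4
L = 0.2126×R_lin + 0.7152×G_lin + 0.0722×B_lin
Color 1 (136,250,187):
  R=136: 136/255≈0.5333 > 0.04045 → ((0.5333+0.055)/1.055)^2.4 ≈ 0.24620
  G=250: 250/255≈0.9804 > 0.04045 → ((0.9804+0.055)/1.055)^2.4 ≈ 0.95597
  B=187: 187/255≈0.7333 > 0.04045 → ((0.7333+0.055)/1.055)^2.4 ≈ 0.49693
  L1 = 0.2126×0.24620 + 0.7152×0.95597 + 0.0722×0.49693 ≈ 0.77193
Color 2 (141,9,167):
  R=141: 141/255≈0.5529 > 0.04045 → ((0.5529+0.055)/1.055)^2.4 ≈ 0.26636
  G=9: 9/255≈0.0353 ≤ 0.04045 → 0.0353/12.92 ≈ 0.00273
  B=167: 167/255≈0.6549 > 0.04045 → ((0.6549+0.055)/1.055)^2.4 ≈ 0.38643
  L2 = 0.2126×0.26636 + 0.7152×0.00273 + 0.0722×0.38643 ≈ 0.08648
Lighter = 0.77193, Darker = 0.08648
Ratio = (L_lighter + 0.05) / (L_darker + 0.05)
Ratio = (0.77193 + 0.05) / (0.08648 + 0.05) = 0.82193 / 0.13648 ≈ 6.0223
Ratio ≈ 6.02:1


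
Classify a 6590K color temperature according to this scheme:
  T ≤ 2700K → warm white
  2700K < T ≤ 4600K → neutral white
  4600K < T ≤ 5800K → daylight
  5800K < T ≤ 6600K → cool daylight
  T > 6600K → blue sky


Temperature: 6590K
5800K < 6590K ≤ 6600K → cool daylight
Classification: cool daylight


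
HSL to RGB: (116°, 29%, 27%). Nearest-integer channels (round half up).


H=116°, S=0.29, L=0.27
C = (1-|2L-1|)×S = (1-|-0.46|)×0.29 = 0.1566
H' = H/60 = 116/60 ≈ 1.9333; X = C×(1-|H' mod 2 - 1|) = 0.01044
m = L - C/2 = 0.27 - 0.0783 = 0.1917
Sector ⌊H'⌋ = 1 → (R',G',B') = (0.01044, 0.1566, 0.0)
RGB = ((R'+m)×255, (G'+m)×255, (B'+m)×255) = (51.5457, 88.8165, 48.8835)
Round half up → RGB(52, 89, 49)


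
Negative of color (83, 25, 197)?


Invert: (255-R, 255-G, 255-B)
R: 255-83 = 172
G: 255-25 = 230
B: 255-197 = 58
= RGB(172, 230, 58)


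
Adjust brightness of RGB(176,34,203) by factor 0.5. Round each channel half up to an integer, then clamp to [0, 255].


Multiply each channel by 0.5, round half up, clamp to [0, 255]
R: 176×0.5 = 88
G: 34×0.5 = 17
B: 203×0.5 = 101.5 → round → 102
= RGB(88, 17, 102)


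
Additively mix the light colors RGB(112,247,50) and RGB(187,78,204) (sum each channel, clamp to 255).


Additive: each channel = min(255, C₁+C₂)
R: 112+187 = 299 → 255
G: 247+78 = 325 → 255
B: 50+204 = 254 → 254
= RGB(255, 255, 254)


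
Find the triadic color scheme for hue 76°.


Triadic: equally spaced at 120° intervals
H1 = 76°
H2 = (76 + 120) mod 360 = 196°
H3 = (76 + 240) mod 360 = 316°
Triadic = 76°, 196°, 316°


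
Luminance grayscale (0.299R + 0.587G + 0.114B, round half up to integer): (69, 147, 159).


Gray = 0.299×R + 0.587×G + 0.114×B
Gray = 0.299×69 + 0.587×147 + 0.114×159
Gray = 20.631 + 86.289 + 18.126
Gray = 125.046 → round half up → 125
Gray = 125


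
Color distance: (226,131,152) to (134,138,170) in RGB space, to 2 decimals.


d = √[(R₁-R₂)² + (G₁-G₂)² + (B₁-B₂)²]
d = √[(226-134)² + (131-138)² + (152-170)²]
d = √[8464 + 49 + 324]
d = √8837
d ≈ 94.01


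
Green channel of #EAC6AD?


Color: #EAC6AD
R = EA = 234
G = C6 = 198
B = AD = 173
Green = 198


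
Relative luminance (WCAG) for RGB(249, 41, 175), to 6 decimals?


Linearize each channel (sRGB transfer function): c = v/255; c_lin = c/12.92 if c ≤ 0.04045, else ((c+0.055)/1.055)^2.4
  R: 249/255 ≈ 0.976471 > 0.04045 → ((0.976471+0.055)/1.055)^2.4 ≈ 0.947307
  G: 41/255 ≈ 0.160784 > 0.04045 → ((0.160784+0.055)/1.055)^2.4 ≈ 0.022174
  B: 175/255 ≈ 0.686275 > 0.04045 → ((0.686275+0.055)/1.055)^2.4 ≈ 0.428690
R_lin = 0.947307, G_lin = 0.022174, B_lin = 0.428690
L = 0.2126×R + 0.7152×G + 0.0722×B
L = 0.2126×0.947307 + 0.7152×0.022174 + 0.0722×0.428690
L ≈ 0.248208


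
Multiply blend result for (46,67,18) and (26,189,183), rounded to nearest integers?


Multiply: C = A×B/255, rounded to nearest integer
R: 46×26/255 = 1196/255 ≈ 4.690 → 5
G: 67×189/255 = 12663/255 ≈ 49.659 → 50
B: 18×183/255 = 3294/255 ≈ 12.918 → 13
= RGB(5, 50, 13)


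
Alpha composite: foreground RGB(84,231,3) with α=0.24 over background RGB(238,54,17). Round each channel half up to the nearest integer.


C = α×F + (1-α)×B, with 1-α = 0.76
R: 0.24×84 + 0.76×238 = 20.16 + 180.88 = 201.04 → 201
G: 0.24×231 + 0.76×54 = 55.44 + 41.04 = 96.48 → 96
B: 0.24×3 + 0.76×17 = 0.72 + 12.92 = 13.64 → 14
= RGB(201, 96, 14)


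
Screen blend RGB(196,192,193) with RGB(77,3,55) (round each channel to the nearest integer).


Screen: C = 255 - (255-A)×(255-B)/255, rounded to nearest integer
R: 255 - (255-196)×(255-77)/255 = 255 - 10502/255 ≈ 255 - 41.184 = 213.816 → 214
G: 255 - (255-192)×(255-3)/255 = 255 - 15876/255 ≈ 255 - 62.259 = 192.741 → 193
B: 255 - (255-193)×(255-55)/255 = 255 - 12400/255 ≈ 255 - 48.627 = 206.373 → 206
= RGB(214, 193, 206)


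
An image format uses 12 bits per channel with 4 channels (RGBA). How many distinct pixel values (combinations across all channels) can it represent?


Total bits = 12 bits/channel × 4 channels = 48 bits
Distinct pixel values = 2^48
= 281,474,976,710,656 pixel values


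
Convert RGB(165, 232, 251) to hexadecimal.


R = 165 → A5 (hex)
G = 232 → E8 (hex)
B = 251 → FB (hex)
Hex = #A5E8FB


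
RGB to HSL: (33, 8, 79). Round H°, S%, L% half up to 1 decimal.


Normalize: R'=33/255≈0.1294, G'=8/255≈0.0314, B'=79/255≈0.3098
Max=79/255, Min=8/255, Δ=Max-Min=71/255
L = (Max+Min)/2 = (79+8)/510 = 87/510 = 0.17058… → L = 17.1%
L ≤ 0.5 → S = Δ/(Max+Min) = 71/(79+8) = 71/87 = 0.81609… → S = 81.6%
(the 1/255 factors cancel in S and H, so raw channel differences can be used)
Max is B' → H = 60 × ((R-G)/Δ + 4) = 60 × ((33-8)/71 + 4)
  25/71 + 4 = 0.3521… + 4 = 4.3521…
  H = 60 × 4.3521… = 261.126…° → H = 261.1°
= HSL(261.1°, 81.6%, 17.1%)


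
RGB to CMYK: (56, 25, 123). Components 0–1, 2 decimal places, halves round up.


R'=56/255≈0.2196, G'=25/255≈0.0980, B'=123/255≈0.4824
K = 1 - max(R',G',B') = 1 - 123/255 = 132/255 = 0.51764… → 0.52
(1-R'-K)/(1-K) simplifies to (max-R)/max with max = 123:
C = (123-56)/123 = 67/123 = 0.54471… → 0.54
M = (123-25)/123 = 98/123 = 0.79674… → 0.80
Y = (123-123)/123 = 0/123 = 0 → 0.00
= CMYK(0.54, 0.80, 0.00, 0.52)


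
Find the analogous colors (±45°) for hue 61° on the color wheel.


Base hue: 61°
Left analog: (61 - 45) mod 360 = 16°
Right analog: (61 + 45) mod 360 = 106°
Analogous hues = 16° and 106°


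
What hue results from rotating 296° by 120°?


New hue = (H + rotation) mod 360
New hue = (296 + 120) mod 360
= 416 mod 360
= 56°


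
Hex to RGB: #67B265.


67 → 103 (R)
B2 → 178 (G)
65 → 101 (B)
= RGB(103, 178, 101)


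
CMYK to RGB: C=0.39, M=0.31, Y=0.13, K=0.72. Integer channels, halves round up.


R = 255 × (1-C) × (1-K) = 255 × 0.61 × 0.28 = 43.554 → 44
G = 255 × (1-M) × (1-K) = 255 × 0.69 × 0.28 = 49.266 → 49
B = 255 × (1-Y) × (1-K) = 255 × 0.87 × 0.28 = 62.118 → 62
= RGB(44, 49, 62)


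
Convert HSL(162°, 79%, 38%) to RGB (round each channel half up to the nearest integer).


H=162°, S=0.79, L=0.38
C = (1-|2L-1|)×S = (1-|-0.24|)×0.79 = 0.6004
H' = H/60 = 162/60 ≈ 2.7000; X = C×(1-|H' mod 2 - 1|) = 0.42028
m = L - C/2 = 0.38 - 0.3002 = 0.0798
Sector ⌊H'⌋ = 2 → (R',G',B') = (0.0, 0.6004, 0.42028)
RGB = ((R'+m)×255, (G'+m)×255, (B'+m)×255) = (20.349, 173.451, 127.5204)
Round half up → RGB(20, 173, 128)
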